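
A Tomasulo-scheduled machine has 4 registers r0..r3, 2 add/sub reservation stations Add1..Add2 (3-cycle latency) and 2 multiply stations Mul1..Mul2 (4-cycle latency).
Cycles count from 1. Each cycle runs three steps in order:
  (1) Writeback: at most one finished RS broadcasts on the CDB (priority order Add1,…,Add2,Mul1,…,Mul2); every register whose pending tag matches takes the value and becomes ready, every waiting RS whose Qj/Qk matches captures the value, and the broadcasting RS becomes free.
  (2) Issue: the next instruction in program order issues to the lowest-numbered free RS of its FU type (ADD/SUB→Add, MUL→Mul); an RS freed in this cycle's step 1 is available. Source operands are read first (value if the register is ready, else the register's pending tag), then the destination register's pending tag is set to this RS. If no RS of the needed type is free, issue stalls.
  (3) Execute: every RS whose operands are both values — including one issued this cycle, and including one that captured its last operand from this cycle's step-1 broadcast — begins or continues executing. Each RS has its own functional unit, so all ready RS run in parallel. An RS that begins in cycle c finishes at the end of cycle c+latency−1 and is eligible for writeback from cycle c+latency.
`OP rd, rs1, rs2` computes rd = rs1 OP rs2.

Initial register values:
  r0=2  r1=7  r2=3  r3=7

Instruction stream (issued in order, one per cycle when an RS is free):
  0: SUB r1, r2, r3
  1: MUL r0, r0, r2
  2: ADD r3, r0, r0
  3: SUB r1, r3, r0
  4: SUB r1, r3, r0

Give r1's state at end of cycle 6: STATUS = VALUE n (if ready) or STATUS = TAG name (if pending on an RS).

STATUS = TAG Add1

c1: issue SUB r1<-Add1 | r0:2,r1:Add1,r2:3,r3:7
c2: issue MUL r0<-Mul1 | r0:Mul1,r1:Add1,r2:3,r3:7
c3: issue ADD r3<-Add2 | r0:Mul1,r1:Add1,r2:3,r3:Add2
c4: CDB Add1=-4; issue SUB r1<-Add1 | r0:Mul1,r1:Add1,r2:3,r3:Add2
c5: stall | r0:Mul1,r1:Add1,r2:3,r3:Add2
c6: CDB Mul1=6; stall | r0:6,r1:Add1,r2:3,r3:Add2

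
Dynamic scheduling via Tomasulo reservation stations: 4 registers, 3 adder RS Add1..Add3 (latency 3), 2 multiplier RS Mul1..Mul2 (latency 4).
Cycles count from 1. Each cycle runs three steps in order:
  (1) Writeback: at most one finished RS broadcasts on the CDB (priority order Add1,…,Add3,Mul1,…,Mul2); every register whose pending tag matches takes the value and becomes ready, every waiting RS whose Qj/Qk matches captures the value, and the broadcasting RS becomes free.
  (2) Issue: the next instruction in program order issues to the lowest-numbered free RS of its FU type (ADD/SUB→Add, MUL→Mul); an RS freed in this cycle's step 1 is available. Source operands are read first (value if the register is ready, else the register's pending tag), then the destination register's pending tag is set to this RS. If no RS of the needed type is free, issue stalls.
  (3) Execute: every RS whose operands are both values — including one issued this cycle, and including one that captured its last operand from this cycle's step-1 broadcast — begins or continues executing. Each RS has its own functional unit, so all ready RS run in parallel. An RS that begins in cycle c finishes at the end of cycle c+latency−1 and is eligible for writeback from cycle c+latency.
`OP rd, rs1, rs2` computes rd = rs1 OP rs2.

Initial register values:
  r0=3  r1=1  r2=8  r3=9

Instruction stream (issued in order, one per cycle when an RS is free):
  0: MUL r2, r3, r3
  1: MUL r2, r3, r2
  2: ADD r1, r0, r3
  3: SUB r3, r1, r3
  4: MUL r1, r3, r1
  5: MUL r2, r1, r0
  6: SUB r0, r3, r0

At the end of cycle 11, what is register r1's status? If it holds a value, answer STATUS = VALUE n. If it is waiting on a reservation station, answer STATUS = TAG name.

STATUS = TAG Mul1

cycle 1: issue MUL r2<-Mul1 // r0:3,r1:1,r2:Mul1,r3:9
cycle 2: issue MUL r2<-Mul2 // r0:3,r1:1,r2:Mul2,r3:9
cycle 3: issue ADD r1<-Add1 // r0:3,r1:Add1,r2:Mul2,r3:9
cycle 4: issue SUB r3<-Add2 // r0:3,r1:Add1,r2:Mul2,r3:Add2
cycle 5: CDB Mul1=81; issue MUL r1<-Mul1 // r0:3,r1:Mul1,r2:Mul2,r3:Add2
cycle 6: CDB Add1=12; stall // r0:3,r1:Mul1,r2:Mul2,r3:Add2
cycle 7: stall // r0:3,r1:Mul1,r2:Mul2,r3:Add2
cycle 8: stall // r0:3,r1:Mul1,r2:Mul2,r3:Add2
cycle 9: CDB Add2=3; stall // r0:3,r1:Mul1,r2:Mul2,r3:3
cycle 10: CDB Mul2=729; issue MUL r2<-Mul2 // r0:3,r1:Mul1,r2:Mul2,r3:3
cycle 11: issue SUB r0<-Add1 // r0:Add1,r1:Mul1,r2:Mul2,r3:3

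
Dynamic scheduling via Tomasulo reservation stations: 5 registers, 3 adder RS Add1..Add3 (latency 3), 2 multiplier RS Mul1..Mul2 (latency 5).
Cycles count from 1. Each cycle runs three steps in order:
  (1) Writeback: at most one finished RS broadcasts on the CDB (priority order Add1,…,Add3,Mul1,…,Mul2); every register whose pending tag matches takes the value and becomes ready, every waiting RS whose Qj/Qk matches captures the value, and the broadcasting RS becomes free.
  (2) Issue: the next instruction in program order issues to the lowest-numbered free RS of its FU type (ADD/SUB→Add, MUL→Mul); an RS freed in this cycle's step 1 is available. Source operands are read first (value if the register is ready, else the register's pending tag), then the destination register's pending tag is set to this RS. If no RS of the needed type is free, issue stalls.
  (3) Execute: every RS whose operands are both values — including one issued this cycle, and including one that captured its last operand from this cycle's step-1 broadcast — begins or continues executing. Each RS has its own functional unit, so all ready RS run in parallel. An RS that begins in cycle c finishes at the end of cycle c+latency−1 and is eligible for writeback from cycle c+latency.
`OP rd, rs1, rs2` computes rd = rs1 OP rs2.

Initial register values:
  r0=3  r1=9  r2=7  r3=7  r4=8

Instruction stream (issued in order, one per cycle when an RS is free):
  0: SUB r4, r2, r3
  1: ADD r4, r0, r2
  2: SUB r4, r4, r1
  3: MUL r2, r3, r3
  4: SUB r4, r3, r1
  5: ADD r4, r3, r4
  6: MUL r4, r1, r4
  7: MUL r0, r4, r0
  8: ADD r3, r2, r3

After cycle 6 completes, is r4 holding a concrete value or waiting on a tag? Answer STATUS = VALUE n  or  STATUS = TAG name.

  c1: issue SUB r4<-Add1  regs: r0:3,r1:9,r2:7,r3:7,r4:Add1
  c2: issue ADD r4<-Add2  regs: r0:3,r1:9,r2:7,r3:7,r4:Add2
  c3: issue SUB r4<-Add3  regs: r0:3,r1:9,r2:7,r3:7,r4:Add3
  c4: CDB Add1=0; issue MUL r2<-Mul1  regs: r0:3,r1:9,r2:Mul1,r3:7,r4:Add3
  c5: CDB Add2=10; issue SUB r4<-Add1  regs: r0:3,r1:9,r2:Mul1,r3:7,r4:Add1
  c6: issue ADD r4<-Add2  regs: r0:3,r1:9,r2:Mul1,r3:7,r4:Add2

STATUS = TAG Add2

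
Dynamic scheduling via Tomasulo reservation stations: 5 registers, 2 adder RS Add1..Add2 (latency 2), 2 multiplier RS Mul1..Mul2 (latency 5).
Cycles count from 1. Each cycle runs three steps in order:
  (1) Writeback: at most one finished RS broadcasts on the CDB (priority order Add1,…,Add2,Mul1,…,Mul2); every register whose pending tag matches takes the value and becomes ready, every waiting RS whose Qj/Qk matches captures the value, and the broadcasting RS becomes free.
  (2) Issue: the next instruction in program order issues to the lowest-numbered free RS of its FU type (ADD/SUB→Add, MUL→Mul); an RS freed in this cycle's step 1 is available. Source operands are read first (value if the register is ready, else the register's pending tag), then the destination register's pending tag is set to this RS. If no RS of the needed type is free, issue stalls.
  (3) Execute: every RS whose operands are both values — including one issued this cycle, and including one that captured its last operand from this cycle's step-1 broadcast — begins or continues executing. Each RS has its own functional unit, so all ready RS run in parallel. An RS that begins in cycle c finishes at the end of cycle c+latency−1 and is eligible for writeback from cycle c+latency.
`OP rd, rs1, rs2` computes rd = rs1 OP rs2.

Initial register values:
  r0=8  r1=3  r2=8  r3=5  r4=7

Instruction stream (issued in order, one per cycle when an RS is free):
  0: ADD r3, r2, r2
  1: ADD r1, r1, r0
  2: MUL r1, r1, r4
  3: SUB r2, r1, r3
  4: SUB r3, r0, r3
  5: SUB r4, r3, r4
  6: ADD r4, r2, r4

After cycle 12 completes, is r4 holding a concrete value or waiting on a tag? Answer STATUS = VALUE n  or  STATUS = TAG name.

STATUS = TAG Add2

c1: issue ADD r3<-Add1 | r0:8,r1:3,r2:8,r3:Add1,r4:7
c2: issue ADD r1<-Add2 | r0:8,r1:Add2,r2:8,r3:Add1,r4:7
c3: CDB Add1=16; issue MUL r1<-Mul1 | r0:8,r1:Mul1,r2:8,r3:16,r4:7
c4: CDB Add2=11; issue SUB r2<-Add1 | r0:8,r1:Mul1,r2:Add1,r3:16,r4:7
c5: issue SUB r3<-Add2 | r0:8,r1:Mul1,r2:Add1,r3:Add2,r4:7
c6: stall | r0:8,r1:Mul1,r2:Add1,r3:Add2,r4:7
c7: CDB Add2=-8; issue SUB r4<-Add2 | r0:8,r1:Mul1,r2:Add1,r3:-8,r4:Add2
c8: stall | r0:8,r1:Mul1,r2:Add1,r3:-8,r4:Add2
c9: CDB Add2=-15; issue ADD r4<-Add2 | r0:8,r1:Mul1,r2:Add1,r3:-8,r4:Add2
c10: CDB Mul1=77 | r0:8,r1:77,r2:Add1,r3:-8,r4:Add2
c11: - | r0:8,r1:77,r2:Add1,r3:-8,r4:Add2
c12: CDB Add1=61 | r0:8,r1:77,r2:61,r3:-8,r4:Add2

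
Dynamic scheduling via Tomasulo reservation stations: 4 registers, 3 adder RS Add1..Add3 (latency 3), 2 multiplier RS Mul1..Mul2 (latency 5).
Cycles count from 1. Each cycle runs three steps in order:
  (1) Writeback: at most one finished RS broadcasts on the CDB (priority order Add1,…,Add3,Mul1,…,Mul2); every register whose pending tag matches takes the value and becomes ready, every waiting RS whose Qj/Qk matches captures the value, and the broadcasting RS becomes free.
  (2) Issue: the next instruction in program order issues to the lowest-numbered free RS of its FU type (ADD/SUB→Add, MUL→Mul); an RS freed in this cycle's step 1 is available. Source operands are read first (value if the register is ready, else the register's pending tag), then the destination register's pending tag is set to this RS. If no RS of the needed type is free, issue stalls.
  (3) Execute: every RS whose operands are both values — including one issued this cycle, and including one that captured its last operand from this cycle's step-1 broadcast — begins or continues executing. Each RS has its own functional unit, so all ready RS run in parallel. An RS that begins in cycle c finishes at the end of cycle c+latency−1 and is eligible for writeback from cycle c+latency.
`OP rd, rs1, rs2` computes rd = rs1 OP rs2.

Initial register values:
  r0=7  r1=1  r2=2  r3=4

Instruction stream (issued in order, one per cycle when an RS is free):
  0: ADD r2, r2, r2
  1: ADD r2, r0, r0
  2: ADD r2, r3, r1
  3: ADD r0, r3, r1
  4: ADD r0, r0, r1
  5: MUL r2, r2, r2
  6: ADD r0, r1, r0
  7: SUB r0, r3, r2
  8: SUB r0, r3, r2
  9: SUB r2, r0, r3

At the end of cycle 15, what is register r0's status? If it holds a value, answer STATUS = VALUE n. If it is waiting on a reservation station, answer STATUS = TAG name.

  c1: issue ADD r2<-Add1  regs: r0:7,r1:1,r2:Add1,r3:4
  c2: issue ADD r2<-Add2  regs: r0:7,r1:1,r2:Add2,r3:4
  c3: issue ADD r2<-Add3  regs: r0:7,r1:1,r2:Add3,r3:4
  c4: CDB Add1=4; issue ADD r0<-Add1  regs: r0:Add1,r1:1,r2:Add3,r3:4
  c5: CDB Add2=14; issue ADD r0<-Add2  regs: r0:Add2,r1:1,r2:Add3,r3:4
  c6: CDB Add3=5; issue MUL r2<-Mul1  regs: r0:Add2,r1:1,r2:Mul1,r3:4
  c7: CDB Add1=5; issue ADD r0<-Add1  regs: r0:Add1,r1:1,r2:Mul1,r3:4
  c8: issue SUB r0<-Add3  regs: r0:Add3,r1:1,r2:Mul1,r3:4
  c9: stall  regs: r0:Add3,r1:1,r2:Mul1,r3:4
  c10: CDB Add2=6; issue SUB r0<-Add2  regs: r0:Add2,r1:1,r2:Mul1,r3:4
  c11: CDB Mul1=25; stall  regs: r0:Add2,r1:1,r2:25,r3:4
  c12: stall  regs: r0:Add2,r1:1,r2:25,r3:4
  c13: CDB Add1=7; issue SUB r2<-Add1  regs: r0:Add2,r1:1,r2:Add1,r3:4
  c14: CDB Add2=-21  regs: r0:-21,r1:1,r2:Add1,r3:4
  c15: CDB Add3=-21  regs: r0:-21,r1:1,r2:Add1,r3:4

STATUS = VALUE -21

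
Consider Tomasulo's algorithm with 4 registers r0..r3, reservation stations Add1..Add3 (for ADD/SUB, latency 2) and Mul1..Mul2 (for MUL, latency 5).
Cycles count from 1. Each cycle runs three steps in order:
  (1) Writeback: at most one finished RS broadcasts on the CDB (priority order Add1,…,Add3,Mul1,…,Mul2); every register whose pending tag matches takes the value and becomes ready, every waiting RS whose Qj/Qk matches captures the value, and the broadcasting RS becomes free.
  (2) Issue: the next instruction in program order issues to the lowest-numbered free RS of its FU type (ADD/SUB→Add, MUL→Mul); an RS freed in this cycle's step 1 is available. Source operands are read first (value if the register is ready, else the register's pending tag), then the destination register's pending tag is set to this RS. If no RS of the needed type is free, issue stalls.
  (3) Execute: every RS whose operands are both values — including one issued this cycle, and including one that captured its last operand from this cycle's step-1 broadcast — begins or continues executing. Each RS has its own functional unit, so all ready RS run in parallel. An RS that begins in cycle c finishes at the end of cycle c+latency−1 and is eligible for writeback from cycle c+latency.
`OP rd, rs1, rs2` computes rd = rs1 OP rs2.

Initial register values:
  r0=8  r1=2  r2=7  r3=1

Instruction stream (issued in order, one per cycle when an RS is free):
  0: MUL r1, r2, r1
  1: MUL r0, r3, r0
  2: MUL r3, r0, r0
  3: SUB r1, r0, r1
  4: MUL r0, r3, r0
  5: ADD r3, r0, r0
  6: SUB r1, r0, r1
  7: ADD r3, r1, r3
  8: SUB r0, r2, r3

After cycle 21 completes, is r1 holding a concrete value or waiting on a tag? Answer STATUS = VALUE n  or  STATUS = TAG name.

STATUS = VALUE 518

cycle 1: issue MUL r1<-Mul1 // r0:8,r1:Mul1,r2:7,r3:1
cycle 2: issue MUL r0<-Mul2 // r0:Mul2,r1:Mul1,r2:7,r3:1
cycle 3: stall // r0:Mul2,r1:Mul1,r2:7,r3:1
cycle 4: stall // r0:Mul2,r1:Mul1,r2:7,r3:1
cycle 5: stall // r0:Mul2,r1:Mul1,r2:7,r3:1
cycle 6: CDB Mul1=14; issue MUL r3<-Mul1 // r0:Mul2,r1:14,r2:7,r3:Mul1
cycle 7: CDB Mul2=8; issue SUB r1<-Add1 // r0:8,r1:Add1,r2:7,r3:Mul1
cycle 8: issue MUL r0<-Mul2 // r0:Mul2,r1:Add1,r2:7,r3:Mul1
cycle 9: CDB Add1=-6; issue ADD r3<-Add1 // r0:Mul2,r1:-6,r2:7,r3:Add1
cycle 10: issue SUB r1<-Add2 // r0:Mul2,r1:Add2,r2:7,r3:Add1
cycle 11: issue ADD r3<-Add3 // r0:Mul2,r1:Add2,r2:7,r3:Add3
cycle 12: CDB Mul1=64; stall // r0:Mul2,r1:Add2,r2:7,r3:Add3
cycle 13: stall // r0:Mul2,r1:Add2,r2:7,r3:Add3
cycle 14: stall // r0:Mul2,r1:Add2,r2:7,r3:Add3
cycle 15: stall // r0:Mul2,r1:Add2,r2:7,r3:Add3
cycle 16: stall // r0:Mul2,r1:Add2,r2:7,r3:Add3
cycle 17: CDB Mul2=512; stall // r0:512,r1:Add2,r2:7,r3:Add3
cycle 18: stall // r0:512,r1:Add2,r2:7,r3:Add3
cycle 19: CDB Add1=1024; issue SUB r0<-Add1 // r0:Add1,r1:Add2,r2:7,r3:Add3
cycle 20: CDB Add2=518 // r0:Add1,r1:518,r2:7,r3:Add3
cycle 21: - // r0:Add1,r1:518,r2:7,r3:Add3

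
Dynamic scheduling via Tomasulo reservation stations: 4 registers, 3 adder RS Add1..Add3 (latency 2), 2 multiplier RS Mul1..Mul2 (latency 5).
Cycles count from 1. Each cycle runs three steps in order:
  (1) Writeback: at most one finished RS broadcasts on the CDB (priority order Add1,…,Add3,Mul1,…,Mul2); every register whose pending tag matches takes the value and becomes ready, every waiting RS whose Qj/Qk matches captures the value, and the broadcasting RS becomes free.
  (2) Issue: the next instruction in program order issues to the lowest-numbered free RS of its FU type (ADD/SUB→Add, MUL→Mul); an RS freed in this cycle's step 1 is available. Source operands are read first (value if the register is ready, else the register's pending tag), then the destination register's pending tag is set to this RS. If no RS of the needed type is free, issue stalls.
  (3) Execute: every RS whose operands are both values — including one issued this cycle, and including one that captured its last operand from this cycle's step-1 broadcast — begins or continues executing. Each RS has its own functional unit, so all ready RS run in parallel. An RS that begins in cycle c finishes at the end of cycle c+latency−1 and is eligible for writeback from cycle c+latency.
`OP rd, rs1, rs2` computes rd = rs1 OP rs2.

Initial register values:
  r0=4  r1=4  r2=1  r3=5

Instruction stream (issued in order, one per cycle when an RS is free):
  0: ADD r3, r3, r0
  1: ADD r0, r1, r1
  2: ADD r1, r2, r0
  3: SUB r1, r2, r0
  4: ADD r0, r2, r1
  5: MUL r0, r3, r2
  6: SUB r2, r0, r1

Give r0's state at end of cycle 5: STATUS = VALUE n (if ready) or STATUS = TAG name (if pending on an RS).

STATUS = TAG Add3

  c1: issue ADD r3<-Add1  regs: r0:4,r1:4,r2:1,r3:Add1
  c2: issue ADD r0<-Add2  regs: r0:Add2,r1:4,r2:1,r3:Add1
  c3: CDB Add1=9; issue ADD r1<-Add1  regs: r0:Add2,r1:Add1,r2:1,r3:9
  c4: CDB Add2=8; issue SUB r1<-Add2  regs: r0:8,r1:Add2,r2:1,r3:9
  c5: issue ADD r0<-Add3  regs: r0:Add3,r1:Add2,r2:1,r3:9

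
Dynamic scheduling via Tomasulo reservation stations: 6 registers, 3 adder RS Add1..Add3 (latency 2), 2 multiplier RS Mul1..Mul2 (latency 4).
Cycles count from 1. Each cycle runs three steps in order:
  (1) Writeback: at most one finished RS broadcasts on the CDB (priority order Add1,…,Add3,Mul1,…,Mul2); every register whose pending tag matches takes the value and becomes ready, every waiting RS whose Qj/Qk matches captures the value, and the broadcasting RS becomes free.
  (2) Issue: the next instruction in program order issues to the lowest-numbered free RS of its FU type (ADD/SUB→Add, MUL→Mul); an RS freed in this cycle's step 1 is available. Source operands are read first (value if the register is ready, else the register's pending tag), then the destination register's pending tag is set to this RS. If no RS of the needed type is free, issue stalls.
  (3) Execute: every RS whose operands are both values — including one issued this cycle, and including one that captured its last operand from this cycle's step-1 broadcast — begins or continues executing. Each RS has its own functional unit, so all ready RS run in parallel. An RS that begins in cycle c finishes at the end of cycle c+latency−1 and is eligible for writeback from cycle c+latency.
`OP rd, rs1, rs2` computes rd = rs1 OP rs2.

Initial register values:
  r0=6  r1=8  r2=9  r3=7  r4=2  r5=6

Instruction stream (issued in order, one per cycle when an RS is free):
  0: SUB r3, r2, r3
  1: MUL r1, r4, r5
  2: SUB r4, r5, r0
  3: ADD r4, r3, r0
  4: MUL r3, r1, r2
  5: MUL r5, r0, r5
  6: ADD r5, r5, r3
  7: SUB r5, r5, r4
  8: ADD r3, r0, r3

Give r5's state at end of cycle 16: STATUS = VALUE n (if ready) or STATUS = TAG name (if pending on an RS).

cycle 1: issue SUB r3<-Add1 // r0:6,r1:8,r2:9,r3:Add1,r4:2,r5:6
cycle 2: issue MUL r1<-Mul1 // r0:6,r1:Mul1,r2:9,r3:Add1,r4:2,r5:6
cycle 3: CDB Add1=2; issue SUB r4<-Add1 // r0:6,r1:Mul1,r2:9,r3:2,r4:Add1,r5:6
cycle 4: issue ADD r4<-Add2 // r0:6,r1:Mul1,r2:9,r3:2,r4:Add2,r5:6
cycle 5: CDB Add1=0; issue MUL r3<-Mul2 // r0:6,r1:Mul1,r2:9,r3:Mul2,r4:Add2,r5:6
cycle 6: CDB Add2=8; stall // r0:6,r1:Mul1,r2:9,r3:Mul2,r4:8,r5:6
cycle 7: CDB Mul1=12; issue MUL r5<-Mul1 // r0:6,r1:12,r2:9,r3:Mul2,r4:8,r5:Mul1
cycle 8: issue ADD r5<-Add1 // r0:6,r1:12,r2:9,r3:Mul2,r4:8,r5:Add1
cycle 9: issue SUB r5<-Add2 // r0:6,r1:12,r2:9,r3:Mul2,r4:8,r5:Add2
cycle 10: issue ADD r3<-Add3 // r0:6,r1:12,r2:9,r3:Add3,r4:8,r5:Add2
cycle 11: CDB Mul1=36 // r0:6,r1:12,r2:9,r3:Add3,r4:8,r5:Add2
cycle 12: CDB Mul2=108 // r0:6,r1:12,r2:9,r3:Add3,r4:8,r5:Add2
cycle 13: - // r0:6,r1:12,r2:9,r3:Add3,r4:8,r5:Add2
cycle 14: CDB Add1=144 // r0:6,r1:12,r2:9,r3:Add3,r4:8,r5:Add2
cycle 15: CDB Add3=114 // r0:6,r1:12,r2:9,r3:114,r4:8,r5:Add2
cycle 16: CDB Add2=136 // r0:6,r1:12,r2:9,r3:114,r4:8,r5:136

STATUS = VALUE 136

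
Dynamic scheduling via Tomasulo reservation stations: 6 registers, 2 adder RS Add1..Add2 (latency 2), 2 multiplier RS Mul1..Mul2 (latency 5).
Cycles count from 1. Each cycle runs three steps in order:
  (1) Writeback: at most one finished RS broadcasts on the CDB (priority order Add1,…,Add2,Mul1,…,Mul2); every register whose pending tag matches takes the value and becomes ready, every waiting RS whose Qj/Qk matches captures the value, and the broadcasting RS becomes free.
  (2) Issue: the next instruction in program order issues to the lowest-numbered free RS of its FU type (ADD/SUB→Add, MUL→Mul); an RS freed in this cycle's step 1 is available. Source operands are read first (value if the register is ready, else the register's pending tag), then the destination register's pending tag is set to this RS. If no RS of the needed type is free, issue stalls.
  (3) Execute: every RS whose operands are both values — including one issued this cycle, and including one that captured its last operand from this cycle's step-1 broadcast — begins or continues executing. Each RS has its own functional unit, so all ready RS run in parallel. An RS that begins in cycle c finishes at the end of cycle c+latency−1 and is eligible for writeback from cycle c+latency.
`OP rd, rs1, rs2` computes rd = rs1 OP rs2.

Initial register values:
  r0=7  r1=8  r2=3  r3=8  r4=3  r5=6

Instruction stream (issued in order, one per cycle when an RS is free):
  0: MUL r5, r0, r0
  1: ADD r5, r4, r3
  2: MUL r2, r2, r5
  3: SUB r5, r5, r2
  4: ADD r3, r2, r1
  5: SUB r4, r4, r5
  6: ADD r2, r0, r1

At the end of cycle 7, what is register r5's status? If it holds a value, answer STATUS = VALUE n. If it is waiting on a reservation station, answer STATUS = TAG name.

STATUS = TAG Add1

cycle 1: issue MUL r5<-Mul1 // r0:7,r1:8,r2:3,r3:8,r4:3,r5:Mul1
cycle 2: issue ADD r5<-Add1 // r0:7,r1:8,r2:3,r3:8,r4:3,r5:Add1
cycle 3: issue MUL r2<-Mul2 // r0:7,r1:8,r2:Mul2,r3:8,r4:3,r5:Add1
cycle 4: CDB Add1=11; issue SUB r5<-Add1 // r0:7,r1:8,r2:Mul2,r3:8,r4:3,r5:Add1
cycle 5: issue ADD r3<-Add2 // r0:7,r1:8,r2:Mul2,r3:Add2,r4:3,r5:Add1
cycle 6: CDB Mul1=49; stall // r0:7,r1:8,r2:Mul2,r3:Add2,r4:3,r5:Add1
cycle 7: stall // r0:7,r1:8,r2:Mul2,r3:Add2,r4:3,r5:Add1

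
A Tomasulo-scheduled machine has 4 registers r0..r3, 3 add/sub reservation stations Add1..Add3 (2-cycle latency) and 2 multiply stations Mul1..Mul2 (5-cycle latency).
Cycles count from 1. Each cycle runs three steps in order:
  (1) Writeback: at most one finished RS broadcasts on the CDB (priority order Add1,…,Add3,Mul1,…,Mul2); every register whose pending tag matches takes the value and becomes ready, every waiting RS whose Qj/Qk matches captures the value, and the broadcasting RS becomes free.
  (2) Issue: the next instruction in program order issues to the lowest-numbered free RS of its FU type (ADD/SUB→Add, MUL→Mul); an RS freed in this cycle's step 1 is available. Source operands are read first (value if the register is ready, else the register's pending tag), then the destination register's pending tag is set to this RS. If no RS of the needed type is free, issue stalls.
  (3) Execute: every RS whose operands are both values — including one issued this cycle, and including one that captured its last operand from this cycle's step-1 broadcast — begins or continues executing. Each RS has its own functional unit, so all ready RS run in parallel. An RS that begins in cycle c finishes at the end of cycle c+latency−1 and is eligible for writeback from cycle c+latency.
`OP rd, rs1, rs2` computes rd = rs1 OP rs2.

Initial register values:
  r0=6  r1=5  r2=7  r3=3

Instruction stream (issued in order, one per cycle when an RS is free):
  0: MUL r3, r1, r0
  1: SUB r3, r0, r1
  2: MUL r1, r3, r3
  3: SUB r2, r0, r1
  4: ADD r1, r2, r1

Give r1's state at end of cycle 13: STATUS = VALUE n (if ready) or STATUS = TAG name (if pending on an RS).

  c1: issue MUL r3<-Mul1  regs: r0:6,r1:5,r2:7,r3:Mul1
  c2: issue SUB r3<-Add1  regs: r0:6,r1:5,r2:7,r3:Add1
  c3: issue MUL r1<-Mul2  regs: r0:6,r1:Mul2,r2:7,r3:Add1
  c4: CDB Add1=1; issue SUB r2<-Add1  regs: r0:6,r1:Mul2,r2:Add1,r3:1
  c5: issue ADD r1<-Add2  regs: r0:6,r1:Add2,r2:Add1,r3:1
  c6: CDB Mul1=30  regs: r0:6,r1:Add2,r2:Add1,r3:1
  c7: -  regs: r0:6,r1:Add2,r2:Add1,r3:1
  c8: -  regs: r0:6,r1:Add2,r2:Add1,r3:1
  c9: CDB Mul2=1  regs: r0:6,r1:Add2,r2:Add1,r3:1
  c10: -  regs: r0:6,r1:Add2,r2:Add1,r3:1
  c11: CDB Add1=5  regs: r0:6,r1:Add2,r2:5,r3:1
  c12: -  regs: r0:6,r1:Add2,r2:5,r3:1
  c13: CDB Add2=6  regs: r0:6,r1:6,r2:5,r3:1

STATUS = VALUE 6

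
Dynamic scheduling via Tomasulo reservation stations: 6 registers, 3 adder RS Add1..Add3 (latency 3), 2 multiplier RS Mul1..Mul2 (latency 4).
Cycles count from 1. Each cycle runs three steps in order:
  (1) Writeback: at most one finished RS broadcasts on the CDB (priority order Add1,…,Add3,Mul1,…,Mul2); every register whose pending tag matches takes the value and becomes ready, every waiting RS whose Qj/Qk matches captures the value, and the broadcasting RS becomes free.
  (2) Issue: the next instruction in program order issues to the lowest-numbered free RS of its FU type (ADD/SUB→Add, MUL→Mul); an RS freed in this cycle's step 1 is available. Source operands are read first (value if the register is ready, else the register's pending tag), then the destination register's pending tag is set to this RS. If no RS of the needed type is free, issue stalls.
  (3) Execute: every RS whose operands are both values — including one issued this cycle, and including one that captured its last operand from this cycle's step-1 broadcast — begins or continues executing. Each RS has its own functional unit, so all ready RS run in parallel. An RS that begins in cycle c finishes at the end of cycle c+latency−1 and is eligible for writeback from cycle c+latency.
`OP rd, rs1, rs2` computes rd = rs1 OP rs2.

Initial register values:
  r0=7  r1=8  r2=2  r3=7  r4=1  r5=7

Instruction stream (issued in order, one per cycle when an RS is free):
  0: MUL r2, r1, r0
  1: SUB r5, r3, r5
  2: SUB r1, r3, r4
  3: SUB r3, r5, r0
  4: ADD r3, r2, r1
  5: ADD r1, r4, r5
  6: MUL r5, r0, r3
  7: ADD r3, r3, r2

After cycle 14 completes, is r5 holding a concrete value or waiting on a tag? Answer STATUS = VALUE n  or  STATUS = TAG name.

STATUS = VALUE 434

  c1: issue MUL r2<-Mul1  regs: r0:7,r1:8,r2:Mul1,r3:7,r4:1,r5:7
  c2: issue SUB r5<-Add1  regs: r0:7,r1:8,r2:Mul1,r3:7,r4:1,r5:Add1
  c3: issue SUB r1<-Add2  regs: r0:7,r1:Add2,r2:Mul1,r3:7,r4:1,r5:Add1
  c4: issue SUB r3<-Add3  regs: r0:7,r1:Add2,r2:Mul1,r3:Add3,r4:1,r5:Add1
  c5: CDB Add1=0; issue ADD r3<-Add1  regs: r0:7,r1:Add2,r2:Mul1,r3:Add1,r4:1,r5:0
  c6: CDB Add2=6; issue ADD r1<-Add2  regs: r0:7,r1:Add2,r2:Mul1,r3:Add1,r4:1,r5:0
  c7: CDB Mul1=56; issue MUL r5<-Mul1  regs: r0:7,r1:Add2,r2:56,r3:Add1,r4:1,r5:Mul1
  c8: CDB Add3=-7; issue ADD r3<-Add3  regs: r0:7,r1:Add2,r2:56,r3:Add3,r4:1,r5:Mul1
  c9: CDB Add2=1  regs: r0:7,r1:1,r2:56,r3:Add3,r4:1,r5:Mul1
  c10: CDB Add1=62  regs: r0:7,r1:1,r2:56,r3:Add3,r4:1,r5:Mul1
  c11: -  regs: r0:7,r1:1,r2:56,r3:Add3,r4:1,r5:Mul1
  c12: -  regs: r0:7,r1:1,r2:56,r3:Add3,r4:1,r5:Mul1
  c13: CDB Add3=118  regs: r0:7,r1:1,r2:56,r3:118,r4:1,r5:Mul1
  c14: CDB Mul1=434  regs: r0:7,r1:1,r2:56,r3:118,r4:1,r5:434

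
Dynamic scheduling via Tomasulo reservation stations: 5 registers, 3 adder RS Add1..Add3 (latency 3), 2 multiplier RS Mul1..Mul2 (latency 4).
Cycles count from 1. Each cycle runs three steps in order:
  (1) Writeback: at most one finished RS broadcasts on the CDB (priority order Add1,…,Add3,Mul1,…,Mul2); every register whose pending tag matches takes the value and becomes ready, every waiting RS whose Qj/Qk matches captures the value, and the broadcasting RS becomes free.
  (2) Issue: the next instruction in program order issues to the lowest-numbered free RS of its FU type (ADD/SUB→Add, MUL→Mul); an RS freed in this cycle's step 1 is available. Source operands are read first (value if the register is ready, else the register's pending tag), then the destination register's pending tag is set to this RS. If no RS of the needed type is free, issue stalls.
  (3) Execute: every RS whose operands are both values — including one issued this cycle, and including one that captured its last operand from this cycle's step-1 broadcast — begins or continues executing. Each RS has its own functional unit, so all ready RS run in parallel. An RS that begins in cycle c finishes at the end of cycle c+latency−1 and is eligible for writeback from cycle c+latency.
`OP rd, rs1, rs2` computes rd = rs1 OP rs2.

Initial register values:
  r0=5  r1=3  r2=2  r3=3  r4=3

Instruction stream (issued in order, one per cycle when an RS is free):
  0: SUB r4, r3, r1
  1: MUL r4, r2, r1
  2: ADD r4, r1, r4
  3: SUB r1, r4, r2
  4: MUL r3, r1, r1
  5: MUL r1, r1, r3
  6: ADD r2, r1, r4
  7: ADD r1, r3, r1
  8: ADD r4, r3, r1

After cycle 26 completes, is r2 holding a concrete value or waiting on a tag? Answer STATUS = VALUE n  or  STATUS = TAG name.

STATUS = VALUE 352

  c1: issue SUB r4<-Add1  regs: r0:5,r1:3,r2:2,r3:3,r4:Add1
  c2: issue MUL r4<-Mul1  regs: r0:5,r1:3,r2:2,r3:3,r4:Mul1
  c3: issue ADD r4<-Add2  regs: r0:5,r1:3,r2:2,r3:3,r4:Add2
  c4: CDB Add1=0; issue SUB r1<-Add1  regs: r0:5,r1:Add1,r2:2,r3:3,r4:Add2
  c5: issue MUL r3<-Mul2  regs: r0:5,r1:Add1,r2:2,r3:Mul2,r4:Add2
  c6: CDB Mul1=6; issue MUL r1<-Mul1  regs: r0:5,r1:Mul1,r2:2,r3:Mul2,r4:Add2
  c7: issue ADD r2<-Add3  regs: r0:5,r1:Mul1,r2:Add3,r3:Mul2,r4:Add2
  c8: stall  regs: r0:5,r1:Mul1,r2:Add3,r3:Mul2,r4:Add2
  c9: CDB Add2=9; issue ADD r1<-Add2  regs: r0:5,r1:Add2,r2:Add3,r3:Mul2,r4:9
  c10: stall  regs: r0:5,r1:Add2,r2:Add3,r3:Mul2,r4:9
  c11: stall  regs: r0:5,r1:Add2,r2:Add3,r3:Mul2,r4:9
  c12: CDB Add1=7; issue ADD r4<-Add1  regs: r0:5,r1:Add2,r2:Add3,r3:Mul2,r4:Add1
  c13: -  regs: r0:5,r1:Add2,r2:Add3,r3:Mul2,r4:Add1
  c14: -  regs: r0:5,r1:Add2,r2:Add3,r3:Mul2,r4:Add1
  c15: -  regs: r0:5,r1:Add2,r2:Add3,r3:Mul2,r4:Add1
  c16: CDB Mul2=49  regs: r0:5,r1:Add2,r2:Add3,r3:49,r4:Add1
  c17: -  regs: r0:5,r1:Add2,r2:Add3,r3:49,r4:Add1
  c18: -  regs: r0:5,r1:Add2,r2:Add3,r3:49,r4:Add1
  c19: -  regs: r0:5,r1:Add2,r2:Add3,r3:49,r4:Add1
  c20: CDB Mul1=343  regs: r0:5,r1:Add2,r2:Add3,r3:49,r4:Add1
  c21: -  regs: r0:5,r1:Add2,r2:Add3,r3:49,r4:Add1
  c22: -  regs: r0:5,r1:Add2,r2:Add3,r3:49,r4:Add1
  c23: CDB Add2=392  regs: r0:5,r1:392,r2:Add3,r3:49,r4:Add1
  c24: CDB Add3=352  regs: r0:5,r1:392,r2:352,r3:49,r4:Add1
  c25: -  regs: r0:5,r1:392,r2:352,r3:49,r4:Add1
  c26: CDB Add1=441  regs: r0:5,r1:392,r2:352,r3:49,r4:441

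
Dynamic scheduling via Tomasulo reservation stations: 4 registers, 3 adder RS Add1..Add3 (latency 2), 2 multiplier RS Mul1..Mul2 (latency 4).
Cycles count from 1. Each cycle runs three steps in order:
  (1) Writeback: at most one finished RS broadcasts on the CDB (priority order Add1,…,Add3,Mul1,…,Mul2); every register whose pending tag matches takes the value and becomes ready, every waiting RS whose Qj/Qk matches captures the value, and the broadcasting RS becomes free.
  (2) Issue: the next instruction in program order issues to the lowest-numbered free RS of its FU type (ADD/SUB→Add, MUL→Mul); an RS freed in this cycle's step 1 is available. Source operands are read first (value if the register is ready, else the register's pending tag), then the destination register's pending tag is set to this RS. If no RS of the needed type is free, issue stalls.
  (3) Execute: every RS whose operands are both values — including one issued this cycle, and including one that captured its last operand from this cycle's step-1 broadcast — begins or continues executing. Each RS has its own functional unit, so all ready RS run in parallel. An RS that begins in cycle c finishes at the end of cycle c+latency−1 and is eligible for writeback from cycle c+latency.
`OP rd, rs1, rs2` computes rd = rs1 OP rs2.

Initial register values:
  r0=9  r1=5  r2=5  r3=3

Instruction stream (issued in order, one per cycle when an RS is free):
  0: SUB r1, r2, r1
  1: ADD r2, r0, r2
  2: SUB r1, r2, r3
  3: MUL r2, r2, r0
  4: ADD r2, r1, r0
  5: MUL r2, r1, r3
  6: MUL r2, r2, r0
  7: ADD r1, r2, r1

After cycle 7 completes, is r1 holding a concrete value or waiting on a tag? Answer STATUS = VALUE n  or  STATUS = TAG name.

c1: issue SUB r1<-Add1 | r0:9,r1:Add1,r2:5,r3:3
c2: issue ADD r2<-Add2 | r0:9,r1:Add1,r2:Add2,r3:3
c3: CDB Add1=0; issue SUB r1<-Add1 | r0:9,r1:Add1,r2:Add2,r3:3
c4: CDB Add2=14; issue MUL r2<-Mul1 | r0:9,r1:Add1,r2:Mul1,r3:3
c5: issue ADD r2<-Add2 | r0:9,r1:Add1,r2:Add2,r3:3
c6: CDB Add1=11; issue MUL r2<-Mul2 | r0:9,r1:11,r2:Mul2,r3:3
c7: stall | r0:9,r1:11,r2:Mul2,r3:3

STATUS = VALUE 11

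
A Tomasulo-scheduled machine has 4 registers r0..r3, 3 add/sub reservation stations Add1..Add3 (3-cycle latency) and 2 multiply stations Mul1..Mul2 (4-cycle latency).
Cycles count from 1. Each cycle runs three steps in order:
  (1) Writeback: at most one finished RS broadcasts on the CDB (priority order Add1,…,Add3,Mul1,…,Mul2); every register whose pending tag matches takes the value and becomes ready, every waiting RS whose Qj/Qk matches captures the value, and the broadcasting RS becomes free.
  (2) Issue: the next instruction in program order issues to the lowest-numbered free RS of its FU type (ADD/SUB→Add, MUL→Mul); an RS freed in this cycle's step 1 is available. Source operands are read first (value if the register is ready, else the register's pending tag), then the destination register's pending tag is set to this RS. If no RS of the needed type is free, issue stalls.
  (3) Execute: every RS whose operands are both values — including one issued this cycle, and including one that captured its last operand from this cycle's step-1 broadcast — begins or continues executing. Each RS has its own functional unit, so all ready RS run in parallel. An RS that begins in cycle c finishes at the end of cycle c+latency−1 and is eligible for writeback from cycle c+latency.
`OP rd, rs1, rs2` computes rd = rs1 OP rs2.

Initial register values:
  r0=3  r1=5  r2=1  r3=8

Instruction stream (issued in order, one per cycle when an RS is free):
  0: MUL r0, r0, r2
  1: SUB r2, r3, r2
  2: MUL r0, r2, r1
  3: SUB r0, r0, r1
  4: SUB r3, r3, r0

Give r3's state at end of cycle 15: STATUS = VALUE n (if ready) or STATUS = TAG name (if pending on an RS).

  c1: issue MUL r0<-Mul1  regs: r0:Mul1,r1:5,r2:1,r3:8
  c2: issue SUB r2<-Add1  regs: r0:Mul1,r1:5,r2:Add1,r3:8
  c3: issue MUL r0<-Mul2  regs: r0:Mul2,r1:5,r2:Add1,r3:8
  c4: issue SUB r0<-Add2  regs: r0:Add2,r1:5,r2:Add1,r3:8
  c5: CDB Add1=7; issue SUB r3<-Add1  regs: r0:Add2,r1:5,r2:7,r3:Add1
  c6: CDB Mul1=3  regs: r0:Add2,r1:5,r2:7,r3:Add1
  c7: -  regs: r0:Add2,r1:5,r2:7,r3:Add1
  c8: -  regs: r0:Add2,r1:5,r2:7,r3:Add1
  c9: CDB Mul2=35  regs: r0:Add2,r1:5,r2:7,r3:Add1
  c10: -  regs: r0:Add2,r1:5,r2:7,r3:Add1
  c11: -  regs: r0:Add2,r1:5,r2:7,r3:Add1
  c12: CDB Add2=30  regs: r0:30,r1:5,r2:7,r3:Add1
  c13: -  regs: r0:30,r1:5,r2:7,r3:Add1
  c14: -  regs: r0:30,r1:5,r2:7,r3:Add1
  c15: CDB Add1=-22  regs: r0:30,r1:5,r2:7,r3:-22

STATUS = VALUE -22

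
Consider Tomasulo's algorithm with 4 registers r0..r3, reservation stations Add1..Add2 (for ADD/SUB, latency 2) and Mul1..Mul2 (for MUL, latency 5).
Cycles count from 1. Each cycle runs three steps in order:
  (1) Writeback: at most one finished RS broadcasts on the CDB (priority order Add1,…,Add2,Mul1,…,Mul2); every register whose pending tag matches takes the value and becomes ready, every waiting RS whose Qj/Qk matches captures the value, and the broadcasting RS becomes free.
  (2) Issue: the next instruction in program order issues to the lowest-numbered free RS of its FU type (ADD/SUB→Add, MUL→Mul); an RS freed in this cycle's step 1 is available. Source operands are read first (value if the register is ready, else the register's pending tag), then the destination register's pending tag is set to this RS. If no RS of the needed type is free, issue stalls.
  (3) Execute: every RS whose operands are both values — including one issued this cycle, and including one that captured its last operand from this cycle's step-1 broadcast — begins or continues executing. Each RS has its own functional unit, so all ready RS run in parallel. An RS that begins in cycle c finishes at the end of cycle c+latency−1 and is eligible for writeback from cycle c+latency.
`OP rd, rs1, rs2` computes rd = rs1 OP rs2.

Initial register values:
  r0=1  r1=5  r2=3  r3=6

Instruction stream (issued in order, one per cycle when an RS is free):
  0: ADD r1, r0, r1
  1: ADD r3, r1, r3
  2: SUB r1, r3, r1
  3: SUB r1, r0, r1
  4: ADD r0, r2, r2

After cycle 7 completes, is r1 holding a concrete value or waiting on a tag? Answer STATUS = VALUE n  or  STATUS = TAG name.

STATUS = TAG Add2

c1: issue ADD r1<-Add1 | r0:1,r1:Add1,r2:3,r3:6
c2: issue ADD r3<-Add2 | r0:1,r1:Add1,r2:3,r3:Add2
c3: CDB Add1=6; issue SUB r1<-Add1 | r0:1,r1:Add1,r2:3,r3:Add2
c4: stall | r0:1,r1:Add1,r2:3,r3:Add2
c5: CDB Add2=12; issue SUB r1<-Add2 | r0:1,r1:Add2,r2:3,r3:12
c6: stall | r0:1,r1:Add2,r2:3,r3:12
c7: CDB Add1=6; issue ADD r0<-Add1 | r0:Add1,r1:Add2,r2:3,r3:12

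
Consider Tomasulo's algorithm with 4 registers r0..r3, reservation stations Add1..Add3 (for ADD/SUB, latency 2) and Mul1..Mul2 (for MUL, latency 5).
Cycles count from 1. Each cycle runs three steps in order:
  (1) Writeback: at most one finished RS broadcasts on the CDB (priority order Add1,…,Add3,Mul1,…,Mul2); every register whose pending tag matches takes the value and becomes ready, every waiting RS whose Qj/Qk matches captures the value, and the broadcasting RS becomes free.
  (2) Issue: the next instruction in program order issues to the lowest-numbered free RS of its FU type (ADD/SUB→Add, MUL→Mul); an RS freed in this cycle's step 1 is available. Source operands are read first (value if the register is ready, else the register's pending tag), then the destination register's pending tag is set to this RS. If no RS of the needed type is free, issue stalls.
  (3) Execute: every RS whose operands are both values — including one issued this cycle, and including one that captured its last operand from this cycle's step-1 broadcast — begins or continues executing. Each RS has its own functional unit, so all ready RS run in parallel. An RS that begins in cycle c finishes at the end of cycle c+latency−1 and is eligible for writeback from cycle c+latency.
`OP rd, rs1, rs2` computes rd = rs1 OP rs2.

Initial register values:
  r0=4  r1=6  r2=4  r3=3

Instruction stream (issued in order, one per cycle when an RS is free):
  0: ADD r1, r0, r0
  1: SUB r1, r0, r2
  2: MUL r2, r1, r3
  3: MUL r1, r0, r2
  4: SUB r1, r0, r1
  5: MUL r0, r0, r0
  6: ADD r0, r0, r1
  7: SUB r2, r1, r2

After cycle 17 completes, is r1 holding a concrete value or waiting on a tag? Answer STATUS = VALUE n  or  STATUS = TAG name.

STATUS = VALUE 4

  c1: issue ADD r1<-Add1  regs: r0:4,r1:Add1,r2:4,r3:3
  c2: issue SUB r1<-Add2  regs: r0:4,r1:Add2,r2:4,r3:3
  c3: CDB Add1=8; issue MUL r2<-Mul1  regs: r0:4,r1:Add2,r2:Mul1,r3:3
  c4: CDB Add2=0; issue MUL r1<-Mul2  regs: r0:4,r1:Mul2,r2:Mul1,r3:3
  c5: issue SUB r1<-Add1  regs: r0:4,r1:Add1,r2:Mul1,r3:3
  c6: stall  regs: r0:4,r1:Add1,r2:Mul1,r3:3
  c7: stall  regs: r0:4,r1:Add1,r2:Mul1,r3:3
  c8: stall  regs: r0:4,r1:Add1,r2:Mul1,r3:3
  c9: CDB Mul1=0; issue MUL r0<-Mul1  regs: r0:Mul1,r1:Add1,r2:0,r3:3
  c10: issue ADD r0<-Add2  regs: r0:Add2,r1:Add1,r2:0,r3:3
  c11: issue SUB r2<-Add3  regs: r0:Add2,r1:Add1,r2:Add3,r3:3
  c12: -  regs: r0:Add2,r1:Add1,r2:Add3,r3:3
  c13: -  regs: r0:Add2,r1:Add1,r2:Add3,r3:3
  c14: CDB Mul1=16  regs: r0:Add2,r1:Add1,r2:Add3,r3:3
  c15: CDB Mul2=0  regs: r0:Add2,r1:Add1,r2:Add3,r3:3
  c16: -  regs: r0:Add2,r1:Add1,r2:Add3,r3:3
  c17: CDB Add1=4  regs: r0:Add2,r1:4,r2:Add3,r3:3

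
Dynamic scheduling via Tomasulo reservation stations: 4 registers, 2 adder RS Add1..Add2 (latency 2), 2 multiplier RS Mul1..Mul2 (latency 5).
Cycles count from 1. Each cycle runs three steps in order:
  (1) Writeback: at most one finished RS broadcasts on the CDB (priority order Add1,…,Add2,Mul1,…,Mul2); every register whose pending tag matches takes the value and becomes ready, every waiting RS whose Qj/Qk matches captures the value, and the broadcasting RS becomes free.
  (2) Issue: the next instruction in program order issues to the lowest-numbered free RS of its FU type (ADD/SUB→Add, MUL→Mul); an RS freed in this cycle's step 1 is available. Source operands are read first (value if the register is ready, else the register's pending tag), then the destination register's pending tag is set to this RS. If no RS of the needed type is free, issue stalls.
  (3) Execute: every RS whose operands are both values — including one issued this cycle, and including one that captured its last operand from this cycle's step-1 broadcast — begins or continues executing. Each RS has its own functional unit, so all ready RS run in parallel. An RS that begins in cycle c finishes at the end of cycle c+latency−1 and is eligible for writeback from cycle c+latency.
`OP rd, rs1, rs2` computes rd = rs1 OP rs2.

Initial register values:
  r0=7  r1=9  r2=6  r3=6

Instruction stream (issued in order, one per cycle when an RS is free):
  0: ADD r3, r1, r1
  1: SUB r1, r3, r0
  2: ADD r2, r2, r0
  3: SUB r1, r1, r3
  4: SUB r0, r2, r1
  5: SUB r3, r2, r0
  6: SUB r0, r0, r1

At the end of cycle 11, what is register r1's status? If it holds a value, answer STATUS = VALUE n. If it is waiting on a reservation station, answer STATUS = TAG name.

STATUS = VALUE -7

c1: issue ADD r3<-Add1 | r0:7,r1:9,r2:6,r3:Add1
c2: issue SUB r1<-Add2 | r0:7,r1:Add2,r2:6,r3:Add1
c3: CDB Add1=18; issue ADD r2<-Add1 | r0:7,r1:Add2,r2:Add1,r3:18
c4: stall | r0:7,r1:Add2,r2:Add1,r3:18
c5: CDB Add1=13; issue SUB r1<-Add1 | r0:7,r1:Add1,r2:13,r3:18
c6: CDB Add2=11; issue SUB r0<-Add2 | r0:Add2,r1:Add1,r2:13,r3:18
c7: stall | r0:Add2,r1:Add1,r2:13,r3:18
c8: CDB Add1=-7; issue SUB r3<-Add1 | r0:Add2,r1:-7,r2:13,r3:Add1
c9: stall | r0:Add2,r1:-7,r2:13,r3:Add1
c10: CDB Add2=20; issue SUB r0<-Add2 | r0:Add2,r1:-7,r2:13,r3:Add1
c11: - | r0:Add2,r1:-7,r2:13,r3:Add1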